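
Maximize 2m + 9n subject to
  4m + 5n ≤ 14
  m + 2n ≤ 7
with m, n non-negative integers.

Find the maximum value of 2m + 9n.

20

Relaxing integrality, the LP optimum is 25.20 at (m,n) = (0, 2.8), which is not an integer point.
(m,n)=(1,2): 4·1+5·2=14≤14, 1·1+2·2=5≤7, objective 20.
(m,n)=(0,2): 4·0+5·2=10≤14, 1·0+2·2=4≤7, objective 18.
The best lattice point is (1,2), giving 20.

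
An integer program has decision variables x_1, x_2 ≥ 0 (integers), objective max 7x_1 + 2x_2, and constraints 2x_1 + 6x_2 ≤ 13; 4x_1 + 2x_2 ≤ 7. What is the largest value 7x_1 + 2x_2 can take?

9

The continuous relaxation peaks at (1.75, 0) with value 12.25; rounding to a feasible lattice point costs some objective.
(x_1,x_2)=(1,1): 2·1+6·1=8≤13, 4·1+2·1=6≤7, objective 9.
(x_1,x_2)=(1,0): 2·1+6·0=2≤13, 4·1+2·0=4≤7, objective 7.
(x_1,x_2)=(0,2): 2·0+6·2=12≤13, 4·0+2·2=4≤7, objective 4.
No feasible integer point exceeds 9.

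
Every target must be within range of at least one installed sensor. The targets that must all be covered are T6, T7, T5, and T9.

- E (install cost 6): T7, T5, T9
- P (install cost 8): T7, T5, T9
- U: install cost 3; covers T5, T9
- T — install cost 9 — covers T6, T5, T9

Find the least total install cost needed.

The greedy cost-per-new-target heuristic would pick U, E, and T for 18, but a cheaper cover exists.
Choose E and T: together they cover T6, T7, T5, T9 — every target.
Total install cost: 6 + 9 = 15.
No cover costs less than 15.

15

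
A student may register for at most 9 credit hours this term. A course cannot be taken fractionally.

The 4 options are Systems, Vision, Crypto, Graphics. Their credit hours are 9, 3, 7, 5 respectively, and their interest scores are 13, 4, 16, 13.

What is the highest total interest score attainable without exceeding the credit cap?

Allowing fractional choices, the relaxed optimum would be about 22.1, but courses are indivisible.
Crypto: credit hours 7 ≤ 9, interest score 16.
Vision + Graphics: credit hours 3 + 5 = 8 ≤ 9, interest score 4 + 13 = 17.
Best is Vision and Graphics with total interest score 17.

17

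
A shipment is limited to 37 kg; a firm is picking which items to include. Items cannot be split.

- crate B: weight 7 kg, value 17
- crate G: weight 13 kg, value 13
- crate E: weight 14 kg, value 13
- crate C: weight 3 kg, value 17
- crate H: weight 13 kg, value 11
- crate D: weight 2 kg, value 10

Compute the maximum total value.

60

Take crate B, crate G, crate E, and crate C: weight 7 + 13 + 14 + 3 = 37 ≤ 37, value 17 + 13 + 13 + 17 = 60.
No other feasible combination does better.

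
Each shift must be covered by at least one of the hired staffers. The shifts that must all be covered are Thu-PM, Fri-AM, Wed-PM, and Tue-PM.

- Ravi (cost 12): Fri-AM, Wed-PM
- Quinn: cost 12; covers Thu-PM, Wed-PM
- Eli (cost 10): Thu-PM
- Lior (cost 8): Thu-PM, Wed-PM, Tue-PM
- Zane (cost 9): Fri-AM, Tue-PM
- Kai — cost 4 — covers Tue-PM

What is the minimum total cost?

This is a weighted set-cover instance.
Choose Lior and Zane: together they cover Thu-PM, Fri-AM, Wed-PM, Tue-PM — every shift.
Total cost: 8 + 9 = 17.
No cover costs less than 17.

17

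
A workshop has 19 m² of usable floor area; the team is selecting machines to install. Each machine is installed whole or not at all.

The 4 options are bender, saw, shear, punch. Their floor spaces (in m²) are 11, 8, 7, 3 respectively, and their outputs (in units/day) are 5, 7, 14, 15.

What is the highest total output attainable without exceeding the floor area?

Allowing fractional choices, the relaxed optimum would be about 36.5, but machines are indivisible.
saw + punch: floor space 8 + 3 = 11 ≤ 19, output 7 + 15 = 22.
shear + punch: floor space 7 + 3 = 10 ≤ 19, output 14 + 15 = 29.
saw + shear + punch: floor space 8 + 7 + 3 = 18 ≤ 19, output 7 + 14 + 15 = 36.
Best is saw, shear, and punch with total output 36.

36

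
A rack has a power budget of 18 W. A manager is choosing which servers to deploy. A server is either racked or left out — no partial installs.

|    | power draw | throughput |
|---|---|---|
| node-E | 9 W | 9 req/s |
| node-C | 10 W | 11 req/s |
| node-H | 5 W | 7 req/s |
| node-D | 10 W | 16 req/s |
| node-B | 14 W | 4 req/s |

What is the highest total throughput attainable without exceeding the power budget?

23

node-C + node-H: power draw 10 + 5 = 15 ≤ 18, throughput 11 + 7 = 18.
node-H + node-D: power draw 5 + 10 = 15 ≤ 18, throughput 7 + 16 = 23.
node-D: power draw 10 ≤ 18, throughput 16.
Best is node-H and node-D with total throughput 23.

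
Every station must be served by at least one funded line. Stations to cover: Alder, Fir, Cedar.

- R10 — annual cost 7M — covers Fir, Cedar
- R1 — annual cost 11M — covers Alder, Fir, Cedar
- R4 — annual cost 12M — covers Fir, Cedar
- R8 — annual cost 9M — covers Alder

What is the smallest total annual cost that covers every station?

This is a weighted set-cover instance.
The greedy cost-per-new-station heuristic would pick R10 and R8 for 16, but a cheaper cover exists.
R1 alone covers Alder, Fir, Cedar — every station.
Total annual cost: 11.
No cover costs less than 11.

11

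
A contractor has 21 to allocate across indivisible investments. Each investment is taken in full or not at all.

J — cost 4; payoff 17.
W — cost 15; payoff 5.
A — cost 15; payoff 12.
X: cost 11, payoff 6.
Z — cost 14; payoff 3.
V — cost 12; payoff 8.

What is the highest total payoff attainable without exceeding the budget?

Treat it as a binary knapsack problem.
Allowing fractional choices, the relaxed optimum would be about 30.3, but investments are indivisible.
J + A: cost 4 + 15 = 19 ≤ 21, payoff 17 + 12 = 29.
J + V: cost 4 + 12 = 16 ≤ 21, payoff 17 + 8 = 25.
J + X: cost 4 + 11 = 15 ≤ 21, payoff 17 + 6 = 23.
Best is J and A with total payoff 29.

29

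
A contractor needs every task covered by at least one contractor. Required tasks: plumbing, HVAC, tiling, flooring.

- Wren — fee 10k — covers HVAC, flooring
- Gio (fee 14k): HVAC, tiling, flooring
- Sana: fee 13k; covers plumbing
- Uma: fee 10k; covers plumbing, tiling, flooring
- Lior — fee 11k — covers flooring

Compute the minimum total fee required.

Choose Wren and Uma: together they cover plumbing, HVAC, tiling, flooring — every task.
Total fee: 10 + 10 = 20.
No cover costs less than 20.

20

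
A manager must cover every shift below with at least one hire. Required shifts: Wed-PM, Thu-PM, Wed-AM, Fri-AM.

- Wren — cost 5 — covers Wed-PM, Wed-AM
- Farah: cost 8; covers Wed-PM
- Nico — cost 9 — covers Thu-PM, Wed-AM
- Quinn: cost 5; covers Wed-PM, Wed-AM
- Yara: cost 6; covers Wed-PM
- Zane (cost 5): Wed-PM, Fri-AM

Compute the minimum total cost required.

14

The greedy cost-per-new-shift heuristic would pick Wren, Zane, and Nico for 19, but a cheaper cover exists.
Choose Nico and Zane: together they cover Wed-PM, Thu-PM, Wed-AM, Fri-AM — every shift.
Total cost: 9 + 5 = 14.
No cover costs less than 14.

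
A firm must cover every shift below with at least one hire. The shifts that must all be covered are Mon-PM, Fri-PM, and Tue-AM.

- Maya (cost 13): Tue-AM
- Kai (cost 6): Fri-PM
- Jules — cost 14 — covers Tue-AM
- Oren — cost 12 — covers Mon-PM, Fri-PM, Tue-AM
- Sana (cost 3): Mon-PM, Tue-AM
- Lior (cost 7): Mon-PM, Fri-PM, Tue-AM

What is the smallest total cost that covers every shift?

This is a weighted set-cover instance.
The greedy cost-per-new-shift heuristic would pick Sana and Kai for 9, but a cheaper cover exists.
Lior alone covers Mon-PM, Fri-PM, Tue-AM — every shift.
Total cost: 7.
No cover costs less than 7.

7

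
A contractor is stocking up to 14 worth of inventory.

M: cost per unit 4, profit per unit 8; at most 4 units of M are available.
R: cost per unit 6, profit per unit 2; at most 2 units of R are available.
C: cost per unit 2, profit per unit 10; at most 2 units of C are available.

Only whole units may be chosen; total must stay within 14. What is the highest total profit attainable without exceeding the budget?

36

3×M and 1×C: cost 14 ≤ 14, profit 3·8 + 1·10 = 34.
2×M and 2×C: cost 12 ≤ 14, profit 2·8 + 2·10 = 36.
Best is 36.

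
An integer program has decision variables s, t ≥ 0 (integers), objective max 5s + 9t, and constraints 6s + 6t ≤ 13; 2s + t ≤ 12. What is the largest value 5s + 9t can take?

18

Relaxing integrality, the LP optimum is 19.50 at (s,t) = (0, 2.17), which is not an integer point.
(s,t)=(0,2) is feasible, giving 18.
(s,t)=(1,1) is feasible, giving 14.
No feasible integer point exceeds 18.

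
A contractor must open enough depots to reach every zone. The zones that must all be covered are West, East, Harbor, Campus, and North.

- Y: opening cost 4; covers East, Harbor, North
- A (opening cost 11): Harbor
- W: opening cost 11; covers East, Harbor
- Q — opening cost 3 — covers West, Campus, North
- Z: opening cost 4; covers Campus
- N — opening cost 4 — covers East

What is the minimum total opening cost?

Choose Y and Q: together they cover West, East, Harbor, Campus, North — every zone.
Total opening cost: 4 + 3 = 7.
No cover costs less than 7.

7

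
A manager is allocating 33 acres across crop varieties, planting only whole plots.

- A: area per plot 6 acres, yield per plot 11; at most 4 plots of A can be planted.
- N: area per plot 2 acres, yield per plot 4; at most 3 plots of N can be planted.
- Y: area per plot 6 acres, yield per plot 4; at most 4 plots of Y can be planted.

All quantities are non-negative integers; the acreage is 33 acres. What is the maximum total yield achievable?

Take 4×A and 3×N: area 30 ≤ 33, yield 4·11 + 3·4 = 56.
N has the best ratio (4/2) and is taken to its limit of 3; remaining capacity is filled optimally with the others.

56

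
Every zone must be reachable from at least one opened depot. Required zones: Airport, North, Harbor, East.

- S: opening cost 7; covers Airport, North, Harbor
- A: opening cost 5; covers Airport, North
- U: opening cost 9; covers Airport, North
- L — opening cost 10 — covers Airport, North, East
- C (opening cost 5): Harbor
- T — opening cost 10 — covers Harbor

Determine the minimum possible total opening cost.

The greedy cost-per-new-zone heuristic would pick S and L for 17, but a cheaper cover exists.
Choose L and C: together they cover Airport, North, Harbor, East — every zone.
Total opening cost: 10 + 5 = 15.
No cover costs less than 15.

15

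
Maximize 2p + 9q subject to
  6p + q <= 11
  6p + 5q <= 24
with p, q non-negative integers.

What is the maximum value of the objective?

36

Relaxing integrality, the LP optimum is 43.20 at (p,q) = (0, 4.8), which is not an integer point.
(p,q)=(0,4): 6·0+1·4=4≤11, 6·0+5·4=20≤24, objective 36.
(p,q)=(1,3): 6·1+1·3=9≤11, 6·1+5·3=21≤24, objective 29.
The best lattice point is (0,4), giving 36.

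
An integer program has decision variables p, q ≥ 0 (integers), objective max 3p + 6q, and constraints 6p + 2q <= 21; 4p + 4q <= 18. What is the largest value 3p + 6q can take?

The continuous relaxation peaks at (0, 4.5) with value 27.00; rounding to a feasible lattice point costs some objective.
(p,q)=(0,4): 6·0+2·4=8≤21, 4·0+4·4=16≤18, objective 24.
(p,q)=(1,3): 6·1+2·3=12≤21, 4·1+4·3=16≤18, objective 21.
(p,q)=(0,3): 6·0+2·3=6≤21, 4·0+4·3=12≤18, objective 18.
No feasible integer point exceeds 24.

24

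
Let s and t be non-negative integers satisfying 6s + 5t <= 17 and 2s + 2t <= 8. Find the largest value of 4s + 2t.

The continuous relaxation peaks at (2.83, 0) with value 11.33; rounding to a feasible lattice point costs some objective.
(s,t)=(2,1): 6·2+5·1=17≤17, 2·2+2·1=6≤8, objective 10.
(s,t)=(1,2): 6·1+5·2=16≤17, 2·1+2·2=6≤8, objective 8.
Maximum is 10 at (s,t)=(2,1).

10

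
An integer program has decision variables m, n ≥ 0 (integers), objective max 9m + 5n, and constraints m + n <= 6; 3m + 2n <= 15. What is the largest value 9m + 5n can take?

45

(m,n)=(5,0): 1·5+1·0=5≤6, 3·5+2·0=15≤15, objective 45.
(m,n)=(4,1): 1·4+1·1=5≤6, 3·4+2·1=14≤15, objective 41.
(m,n)=(4,0): 1·4+1·0=4≤6, 3·4+2·0=12≤15, objective 36.
The best lattice point is (5,0), giving 45.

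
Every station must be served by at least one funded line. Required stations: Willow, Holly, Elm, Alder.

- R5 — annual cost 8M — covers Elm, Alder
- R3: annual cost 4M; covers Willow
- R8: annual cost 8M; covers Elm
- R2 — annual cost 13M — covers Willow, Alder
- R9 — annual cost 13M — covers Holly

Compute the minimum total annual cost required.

Choose R5, R3, and R9: together they cover Willow, Holly, Elm, Alder — every station.
Total annual cost: 8 + 4 + 13 = 25.
No cover costs less than 25.

25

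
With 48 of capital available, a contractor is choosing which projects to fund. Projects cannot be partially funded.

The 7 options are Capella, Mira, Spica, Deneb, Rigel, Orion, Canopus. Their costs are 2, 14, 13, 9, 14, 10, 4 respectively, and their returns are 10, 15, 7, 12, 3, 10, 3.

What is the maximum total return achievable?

54

Take Capella, Mira, Spica, Deneb, and Orion: cost 2 + 14 + 13 + 9 + 10 = 48 ≤ 48, return 10 + 15 + 7 + 12 + 10 = 54.
No other feasible combination does better.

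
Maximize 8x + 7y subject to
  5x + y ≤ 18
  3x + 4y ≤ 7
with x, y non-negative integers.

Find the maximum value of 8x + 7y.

The continuous relaxation peaks at (2.33, 0) with value 18.67; rounding to a feasible lattice point costs some objective.
(x,y)=(2,0): 5·2+1·0=10≤18, 3·2+4·0=6≤7, objective 16.
(x,y)=(1,1): 5·1+1·1=6≤18, 3·1+4·1=7≤7, objective 15.
No feasible integer point exceeds 16.

16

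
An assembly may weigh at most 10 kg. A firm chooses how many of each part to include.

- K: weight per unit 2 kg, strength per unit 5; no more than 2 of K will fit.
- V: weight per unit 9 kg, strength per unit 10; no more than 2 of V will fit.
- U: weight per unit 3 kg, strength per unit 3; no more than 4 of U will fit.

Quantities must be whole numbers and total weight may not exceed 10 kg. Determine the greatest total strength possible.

16

2×K and 2×U: weight 10 ≤ 10, strength 2·5 + 2·3 = 16.
2×K and 1×U: weight 7 ≤ 10, strength 2·5 + 1·3 = 13.
Best is 16.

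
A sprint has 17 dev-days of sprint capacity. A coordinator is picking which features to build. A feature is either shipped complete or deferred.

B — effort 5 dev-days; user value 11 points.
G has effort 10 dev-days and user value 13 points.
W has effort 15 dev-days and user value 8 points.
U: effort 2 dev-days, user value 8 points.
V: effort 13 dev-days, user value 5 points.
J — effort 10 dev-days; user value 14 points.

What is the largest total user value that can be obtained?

This is an integer program with binary decision variables.
B + G + U: effort 5 + 10 + 2 = 17 ≤ 17, user value 11 + 13 + 8 = 32.
B + U + J: effort 5 + 2 + 10 = 17 ≤ 17, user value 11 + 8 + 14 = 33.
Best is B, U, and J with total user value 33.

33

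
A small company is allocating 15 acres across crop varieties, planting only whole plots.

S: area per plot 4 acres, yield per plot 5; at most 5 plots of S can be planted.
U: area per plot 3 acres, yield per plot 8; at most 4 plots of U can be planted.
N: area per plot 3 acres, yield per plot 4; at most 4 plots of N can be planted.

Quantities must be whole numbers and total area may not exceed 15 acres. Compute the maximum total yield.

36

This is a bounded integer knapsack.
3×U and 2×N: area 15 ≤ 15, yield 3·8 + 2·4 = 32.
4×U and 1×N: area 15 ≤ 15, yield 4·8 + 1·4 = 36.
Best is 36.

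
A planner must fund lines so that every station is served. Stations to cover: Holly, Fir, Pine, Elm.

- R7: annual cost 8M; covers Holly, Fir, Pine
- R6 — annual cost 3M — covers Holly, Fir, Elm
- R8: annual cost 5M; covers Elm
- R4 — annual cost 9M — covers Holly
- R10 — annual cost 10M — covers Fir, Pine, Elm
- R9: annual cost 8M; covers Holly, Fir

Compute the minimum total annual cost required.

This is a weighted set-cover instance.
Choose R7 and R6: together they cover Holly, Fir, Pine, Elm — every station.
Total annual cost: 8 + 3 = 11.
No cover costs less than 11.

11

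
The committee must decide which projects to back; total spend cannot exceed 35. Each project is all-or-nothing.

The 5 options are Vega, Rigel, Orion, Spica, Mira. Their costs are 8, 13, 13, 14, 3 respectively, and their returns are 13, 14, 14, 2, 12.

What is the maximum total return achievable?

This is a 0-1 knapsack instance.
Take Vega, Rigel, and Orion: cost 8 + 13 + 13 = 34 ≤ 35, return 13 + 14 + 14 = 41.
No other feasible combination does better.

41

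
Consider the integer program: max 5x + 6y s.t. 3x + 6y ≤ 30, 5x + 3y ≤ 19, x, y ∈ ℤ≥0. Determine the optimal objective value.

Relaxing integrality, the LP optimum is 32.29 at (x,y) = (1.14, 4.43), which is not an integer point.
(x,y)=(0,5): 3·0+6·5=30≤30, 5·0+3·5=15≤19, objective 30.
(x,y)=(1,4): 3·1+6·4=27≤30, 5·1+3·4=17≤19, objective 29.
Maximum is 30 at (x,y)=(0,5).

30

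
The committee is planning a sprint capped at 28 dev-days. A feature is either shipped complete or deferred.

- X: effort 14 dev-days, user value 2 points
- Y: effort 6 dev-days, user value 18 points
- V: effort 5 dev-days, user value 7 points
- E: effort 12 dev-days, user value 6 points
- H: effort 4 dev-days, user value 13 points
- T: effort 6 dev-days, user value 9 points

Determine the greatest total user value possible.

Take Y, V, H, and T: effort 6 + 5 + 4 + 6 = 21 ≤ 28, user value 18 + 7 + 13 + 9 = 47.
No other feasible combination does better.

47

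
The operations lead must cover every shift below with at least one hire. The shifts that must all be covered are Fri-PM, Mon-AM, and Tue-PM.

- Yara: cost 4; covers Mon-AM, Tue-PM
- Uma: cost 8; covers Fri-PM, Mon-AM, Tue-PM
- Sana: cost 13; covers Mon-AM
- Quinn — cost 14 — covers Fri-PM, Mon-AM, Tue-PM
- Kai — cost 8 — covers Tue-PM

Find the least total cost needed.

The greedy cost-per-new-shift heuristic would pick Yara and Uma for 12, but a cheaper cover exists.
Uma alone covers Fri-PM, Mon-AM, Tue-PM — every shift.
Total cost: 8.
No cover costs less than 8.

8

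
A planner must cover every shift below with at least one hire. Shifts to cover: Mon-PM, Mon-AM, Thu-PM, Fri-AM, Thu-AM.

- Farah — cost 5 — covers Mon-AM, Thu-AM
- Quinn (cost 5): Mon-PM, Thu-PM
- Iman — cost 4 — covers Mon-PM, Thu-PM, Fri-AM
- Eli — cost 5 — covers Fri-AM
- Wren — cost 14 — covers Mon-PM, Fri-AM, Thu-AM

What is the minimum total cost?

9

This is a weighted set-cover instance.
Choose Farah and Iman: together they cover Mon-PM, Mon-AM, Thu-PM, Fri-AM, Thu-AM — every shift.
Total cost: 5 + 4 = 9.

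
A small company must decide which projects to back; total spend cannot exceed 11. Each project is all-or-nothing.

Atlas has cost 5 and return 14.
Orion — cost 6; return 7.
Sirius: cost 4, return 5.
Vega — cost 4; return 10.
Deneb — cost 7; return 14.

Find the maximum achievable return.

Take Atlas and Vega: cost 5 + 4 = 9 ≤ 11, return 14 + 10 = 24.
No feasible combination exceeds this.

24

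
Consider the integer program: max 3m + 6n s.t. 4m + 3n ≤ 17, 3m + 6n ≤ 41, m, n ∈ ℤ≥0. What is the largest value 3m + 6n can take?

30

The continuous relaxation peaks at (0, 5.67) with value 34.00; rounding to a feasible lattice point costs some objective.
(m,n)=(0,5): 4·0+3·5=15≤17, 3·0+6·5=30≤41, objective 30.
(m,n)=(1,4): 4·1+3·4=16≤17, 3·1+6·4=27≤41, objective 27.
Maximum is 30 at (m,n)=(0,5).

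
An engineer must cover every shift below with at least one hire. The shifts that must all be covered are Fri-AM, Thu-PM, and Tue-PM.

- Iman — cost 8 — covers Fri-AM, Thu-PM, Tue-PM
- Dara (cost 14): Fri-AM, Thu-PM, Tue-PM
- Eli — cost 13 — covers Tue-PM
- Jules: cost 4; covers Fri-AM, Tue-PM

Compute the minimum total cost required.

This is a weighted set-cover instance.
The greedy cost-per-new-shift heuristic would pick Jules and Iman for 12, but a cheaper cover exists.
Iman alone covers Fri-AM, Thu-PM, Tue-PM — every shift.
Total cost: 8.
No cover costs less than 8.

8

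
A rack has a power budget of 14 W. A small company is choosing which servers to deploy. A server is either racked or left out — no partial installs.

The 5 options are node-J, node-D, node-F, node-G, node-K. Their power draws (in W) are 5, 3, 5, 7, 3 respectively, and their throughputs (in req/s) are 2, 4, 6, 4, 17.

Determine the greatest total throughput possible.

27

Treat it as a binary knapsack problem.
node-D + node-G + node-K: power draw 3 + 7 + 3 = 13 ≤ 14, throughput 4 + 4 + 17 = 25.
node-J + node-F + node-K: power draw 5 + 5 + 3 = 13 ≤ 14, throughput 2 + 6 + 17 = 25.
node-D + node-F + node-K: power draw 3 + 5 + 3 = 11 ≤ 14, throughput 4 + 6 + 17 = 27.
Best is node-D, node-F, and node-K with total throughput 27.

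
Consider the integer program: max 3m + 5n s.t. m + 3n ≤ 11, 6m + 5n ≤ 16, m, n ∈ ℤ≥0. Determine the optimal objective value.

The continuous relaxation peaks at (0, 3.2) with value 16.00; rounding to a feasible lattice point costs some objective.
(m,n)=(0,3): 1·0+3·3=9≤11, 6·0+5·3=15≤16, objective 15.
(m,n)=(1,2): 1·1+3·2=7≤11, 6·1+5·2=16≤16, objective 13.
(m,n)=(0,2): 1·0+3·2=6≤11, 6·0+5·2=10≤16, objective 10.
The best lattice point is (0,3), giving 15.

15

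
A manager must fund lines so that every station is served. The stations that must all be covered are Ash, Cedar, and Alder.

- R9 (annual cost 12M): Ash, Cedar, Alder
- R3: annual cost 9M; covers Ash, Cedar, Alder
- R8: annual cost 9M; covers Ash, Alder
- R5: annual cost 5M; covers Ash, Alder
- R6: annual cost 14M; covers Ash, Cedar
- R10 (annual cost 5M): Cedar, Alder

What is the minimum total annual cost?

This is a weighted set-cover instance.
The greedy cost-per-new-station heuristic would pick R5 and R10 for 10, but a cheaper cover exists.
R3 alone covers Ash, Cedar, Alder — every station.
Total annual cost: 9.
No cover costs less than 9.

9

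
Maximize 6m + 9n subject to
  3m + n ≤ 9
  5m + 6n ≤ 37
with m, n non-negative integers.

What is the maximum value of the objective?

54

(m,n)=(0,6) is feasible, giving 54.
(m,n)=(1,5) is feasible, giving 51.
(m,n)=(0,5) is feasible, giving 45.
No feasible integer point exceeds 54.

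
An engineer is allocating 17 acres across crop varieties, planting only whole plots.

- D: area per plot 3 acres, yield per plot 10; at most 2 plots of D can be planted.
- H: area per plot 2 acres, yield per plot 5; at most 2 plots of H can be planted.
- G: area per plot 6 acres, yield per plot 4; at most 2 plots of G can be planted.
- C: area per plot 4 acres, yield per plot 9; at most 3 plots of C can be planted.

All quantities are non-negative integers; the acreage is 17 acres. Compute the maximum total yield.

1×D, 1×H, and 3×C: area 17 ≤ 17, yield 1·10 + 1·5 + 3·9 = 42.
2×D, 1×H, and 2×C: area 16 ≤ 17, yield 2·10 + 1·5 + 2·9 = 43.
Best is 43.

43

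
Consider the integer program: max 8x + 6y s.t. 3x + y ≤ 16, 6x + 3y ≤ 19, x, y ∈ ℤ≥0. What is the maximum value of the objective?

36

(x,y)=(0,6): 3·0+1·6=6≤16, 6·0+3·6=18≤19, objective 36.
(x,y)=(0,5): 3·0+1·5=5≤16, 6·0+3·5=15≤19, objective 30.
No feasible integer point exceeds 36.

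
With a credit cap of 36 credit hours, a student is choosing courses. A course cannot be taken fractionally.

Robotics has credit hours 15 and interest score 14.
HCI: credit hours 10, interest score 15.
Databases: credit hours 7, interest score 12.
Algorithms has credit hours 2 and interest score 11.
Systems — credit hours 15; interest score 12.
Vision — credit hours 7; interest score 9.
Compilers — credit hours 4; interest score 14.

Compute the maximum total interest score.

Take HCI, Databases, Algorithms, Vision, and Compilers: credit hours 10 + 7 + 2 + 7 + 4 = 30 ≤ 36, interest score 15 + 12 + 11 + 9 + 14 = 61.
No other feasible combination does better.

61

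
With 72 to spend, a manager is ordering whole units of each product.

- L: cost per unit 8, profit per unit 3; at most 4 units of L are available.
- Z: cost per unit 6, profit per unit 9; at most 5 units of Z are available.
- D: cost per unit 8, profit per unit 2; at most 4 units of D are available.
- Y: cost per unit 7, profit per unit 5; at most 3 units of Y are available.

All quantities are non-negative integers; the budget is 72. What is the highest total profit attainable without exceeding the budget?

66

Take 2×L, 5×Z, and 3×Y: cost 67 ≤ 72, profit 2·3 + 5·9 + 3·5 = 66.
Z has the best ratio (9/6) and is taken to its limit of 5; remaining capacity is filled optimally with the others.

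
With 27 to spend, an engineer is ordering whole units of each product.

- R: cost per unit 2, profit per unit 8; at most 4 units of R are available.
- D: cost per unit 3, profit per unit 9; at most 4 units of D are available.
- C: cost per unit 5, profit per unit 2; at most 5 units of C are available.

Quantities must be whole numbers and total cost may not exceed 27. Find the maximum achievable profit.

70

4×R and 4×D: cost 20 ≤ 27, profit 4·8 + 4·9 = 68.
4×R, 4×D, and 1×C: cost 25 ≤ 27, profit 4·8 + 4·9 + 1·2 = 70.
Best is 70.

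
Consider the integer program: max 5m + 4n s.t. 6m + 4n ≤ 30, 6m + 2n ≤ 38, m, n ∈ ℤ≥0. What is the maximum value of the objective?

29

The continuous relaxation peaks at (0, 7.5) with value 30.00; rounding to a feasible lattice point costs some objective.
(m,n)=(1,6): 6·1+4·6=30≤30, 6·1+2·6=18≤38, objective 29.
(m,n)=(0,7): 6·0+4·7=28≤30, 6·0+2·7=14≤38, objective 28.
The best lattice point is (1,6), giving 29.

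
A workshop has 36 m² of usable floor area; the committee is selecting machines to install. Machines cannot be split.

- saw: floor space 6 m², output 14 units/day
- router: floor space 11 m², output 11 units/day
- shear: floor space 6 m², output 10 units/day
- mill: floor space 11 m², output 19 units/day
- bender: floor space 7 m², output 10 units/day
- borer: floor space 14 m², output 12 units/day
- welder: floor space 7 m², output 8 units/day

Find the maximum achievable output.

Allowing fractional choices, the relaxed optimum would be about 59.9, but machines are indivisible.
saw + router + shear + mill: floor space 6 + 11 + 6 + 11 = 34 ≤ 36, output 14 + 11 + 10 + 19 = 54.
saw + router + mill + bender: floor space 6 + 11 + 11 + 7 = 35 ≤ 36, output 14 + 11 + 19 + 10 = 54.
The maximum output is 54; one optimal choice is saw, router, shear, and mill.

54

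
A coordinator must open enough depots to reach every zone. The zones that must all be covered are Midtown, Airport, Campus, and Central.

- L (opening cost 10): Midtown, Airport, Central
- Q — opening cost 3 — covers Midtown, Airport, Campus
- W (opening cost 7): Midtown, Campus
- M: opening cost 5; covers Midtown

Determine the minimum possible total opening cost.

Choose L and Q: together they cover Midtown, Airport, Campus, Central — every zone.
Total opening cost: 10 + 3 = 13.
No cover costs less than 13.

13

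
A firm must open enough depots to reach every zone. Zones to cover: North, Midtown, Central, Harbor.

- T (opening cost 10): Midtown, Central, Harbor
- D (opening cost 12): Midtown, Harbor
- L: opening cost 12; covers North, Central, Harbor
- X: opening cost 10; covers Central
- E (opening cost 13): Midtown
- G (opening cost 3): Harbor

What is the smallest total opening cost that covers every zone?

22

The greedy cost-per-new-zone heuristic would pick G, T, and L for 25, but a cheaper cover exists.
Choose T and L: together they cover North, Midtown, Central, Harbor — every zone.
Total opening cost: 10 + 12 = 22.
No cover costs less than 22.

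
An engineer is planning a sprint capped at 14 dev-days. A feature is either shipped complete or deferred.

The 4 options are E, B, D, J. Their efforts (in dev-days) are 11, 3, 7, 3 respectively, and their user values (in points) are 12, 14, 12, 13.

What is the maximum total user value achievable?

39

B + D + J: effort 3 + 7 + 3 = 13 ≤ 14, user value 14 + 12 + 13 = 39.
B + D: effort 3 + 7 = 10 ≤ 14, user value 14 + 12 = 26.
B + J: effort 3 + 3 = 6 ≤ 14, user value 14 + 13 = 27.
Best is B, D, and J with total user value 39.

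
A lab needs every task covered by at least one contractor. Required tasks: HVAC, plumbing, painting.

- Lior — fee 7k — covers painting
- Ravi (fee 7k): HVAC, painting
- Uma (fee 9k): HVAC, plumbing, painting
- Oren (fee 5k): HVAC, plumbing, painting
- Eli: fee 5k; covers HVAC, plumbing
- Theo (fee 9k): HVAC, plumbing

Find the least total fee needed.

5

Oren alone covers HVAC, plumbing, painting — every task.
Total fee: 5.
No cover costs less than 5.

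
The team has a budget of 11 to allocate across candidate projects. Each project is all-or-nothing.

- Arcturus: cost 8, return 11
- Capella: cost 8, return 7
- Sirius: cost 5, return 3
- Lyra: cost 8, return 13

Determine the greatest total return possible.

Treat it as a binary knapsack problem.
Allowing fractional choices, the relaxed optimum would be about 17.1, but projects are indivisible.
Lyra: cost 8 ≤ 11, return 13.
Arcturus: cost 8 ≤ 11, return 11.
Capella: cost 8 ≤ 11, return 7.
Best is Lyra with total return 13.

13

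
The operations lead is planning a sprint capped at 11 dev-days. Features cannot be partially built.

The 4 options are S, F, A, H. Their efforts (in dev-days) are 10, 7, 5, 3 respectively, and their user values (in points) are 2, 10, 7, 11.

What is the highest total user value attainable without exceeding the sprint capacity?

Treat it as a binary knapsack problem.
Allowing fractional choices, the relaxed optimum would be about 22.4, but features are indivisible.
A + H: effort 5 + 3 = 8 ≤ 11, user value 7 + 11 = 18.
F + H: effort 7 + 3 = 10 ≤ 11, user value 10 + 11 = 21.
Best is F and H with total user value 21.

21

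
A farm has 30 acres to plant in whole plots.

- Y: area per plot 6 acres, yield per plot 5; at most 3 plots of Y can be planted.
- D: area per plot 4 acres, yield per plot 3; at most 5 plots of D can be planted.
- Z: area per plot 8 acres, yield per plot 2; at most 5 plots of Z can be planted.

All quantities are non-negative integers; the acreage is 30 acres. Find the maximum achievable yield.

24

3×Y and 3×D: area 30 ≤ 30, yield 3·5 + 3·3 = 24.
2×Y and 4×D: area 28 ≤ 30, yield 2·5 + 4·3 = 22.
Best is 24.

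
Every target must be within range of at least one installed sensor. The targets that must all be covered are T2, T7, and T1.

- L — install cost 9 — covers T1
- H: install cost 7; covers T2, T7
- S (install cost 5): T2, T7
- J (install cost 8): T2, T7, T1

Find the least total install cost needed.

8

This is an integer covering problem.
The greedy cost-per-new-target heuristic would pick S and J for 13, but a cheaper cover exists.
J alone covers T2, T7, T1 — every target.
Total install cost: 8.
No cover costs less than 8.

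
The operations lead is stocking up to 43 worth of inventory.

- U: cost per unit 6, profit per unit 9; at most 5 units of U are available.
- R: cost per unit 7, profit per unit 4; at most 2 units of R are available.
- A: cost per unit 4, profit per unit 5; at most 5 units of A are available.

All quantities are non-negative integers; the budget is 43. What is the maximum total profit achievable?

4×U and 4×A: cost 40 ≤ 43, profit 4·9 + 4·5 = 56.
5×U and 3×A: cost 42 ≤ 43, profit 5·9 + 3·5 = 60.
Best is 60.

60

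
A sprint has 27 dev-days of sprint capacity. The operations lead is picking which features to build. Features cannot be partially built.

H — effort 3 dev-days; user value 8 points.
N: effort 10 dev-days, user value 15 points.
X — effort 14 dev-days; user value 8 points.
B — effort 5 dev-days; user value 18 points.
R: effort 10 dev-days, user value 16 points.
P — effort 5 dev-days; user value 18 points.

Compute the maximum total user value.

60

H + N + B + P: effort 3 + 10 + 5 + 5 = 23 ≤ 27, user value 8 + 15 + 18 + 18 = 59.
H + B + R + P: effort 3 + 5 + 10 + 5 = 23 ≤ 27, user value 8 + 18 + 16 + 18 = 60.
B + R + P: effort 5 + 10 + 5 = 20 ≤ 27, user value 18 + 16 + 18 = 52.
Best is H, B, R, and P with total user value 60.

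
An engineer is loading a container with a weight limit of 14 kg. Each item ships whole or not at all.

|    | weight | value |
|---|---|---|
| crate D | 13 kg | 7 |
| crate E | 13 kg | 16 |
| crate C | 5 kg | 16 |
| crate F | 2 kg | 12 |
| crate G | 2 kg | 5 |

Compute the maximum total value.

33

Allowing fractional choices, the relaxed optimum would be about 39.2, but items are indivisible.
crate C + crate F: weight 5 + 2 = 7 ≤ 14, value 16 + 12 = 28.
crate C + crate F + crate G: weight 5 + 2 + 2 = 9 ≤ 14, value 16 + 12 + 5 = 33.
Best is crate C, crate F, and crate G with total value 33.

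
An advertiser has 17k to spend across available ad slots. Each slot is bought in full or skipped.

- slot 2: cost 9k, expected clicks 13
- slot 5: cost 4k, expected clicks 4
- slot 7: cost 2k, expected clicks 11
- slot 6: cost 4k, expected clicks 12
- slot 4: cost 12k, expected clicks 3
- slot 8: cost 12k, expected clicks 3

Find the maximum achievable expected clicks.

This is an integer program with binary decision variables.
Allowing fractional choices, the relaxed optimum would be about 38.0, but ad slots are indivisible.
slot 2 + slot 5 + slot 6: cost 9 + 4 + 4 = 17 ≤ 17, expected clicks 13 + 4 + 12 = 29.
slot 2 + slot 5 + slot 7: cost 9 + 4 + 2 = 15 ≤ 17, expected clicks 13 + 4 + 11 = 28.
slot 2 + slot 7 + slot 6: cost 9 + 2 + 4 = 15 ≤ 17, expected clicks 13 + 11 + 12 = 36.
Best is slot 2, slot 7, and slot 6 with total expected clicks 36.

36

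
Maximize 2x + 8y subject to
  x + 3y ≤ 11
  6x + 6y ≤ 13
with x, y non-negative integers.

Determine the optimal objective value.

16

(x,y)=(0,2) is feasible, giving 16.
(x,y)=(1,1) is feasible, giving 10.
No feasible integer point exceeds 16.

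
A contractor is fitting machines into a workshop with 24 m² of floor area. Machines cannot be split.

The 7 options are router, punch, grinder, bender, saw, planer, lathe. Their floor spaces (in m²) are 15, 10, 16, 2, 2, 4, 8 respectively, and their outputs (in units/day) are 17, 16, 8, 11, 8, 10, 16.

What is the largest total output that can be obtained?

Allowing fractional choices, the relaxed optimum would be about 57.8, but machines are indivisible.
punch + bender + saw + lathe: floor space 10 + 2 + 2 + 8 = 22 ≤ 24, output 16 + 11 + 8 + 16 = 51.
punch + bender + planer + lathe: floor space 10 + 2 + 4 + 8 = 24 ≤ 24, output 16 + 11 + 10 + 16 = 53.
Best is punch, bender, planer, and lathe with total output 53.

53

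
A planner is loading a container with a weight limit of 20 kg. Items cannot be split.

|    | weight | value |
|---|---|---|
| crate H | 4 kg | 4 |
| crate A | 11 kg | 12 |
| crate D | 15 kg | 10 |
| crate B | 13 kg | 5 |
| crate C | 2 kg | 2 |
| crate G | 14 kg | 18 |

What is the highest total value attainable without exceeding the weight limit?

Allowing fractional choices, the relaxed optimum would be about 24.5, but items are indivisible.
crate C + crate G: weight 2 + 14 = 16 ≤ 20, value 2 + 18 = 20.
crate H + crate C + crate G: weight 4 + 2 + 14 = 20 ≤ 20, value 4 + 2 + 18 = 24.
crate H + crate G: weight 4 + 14 = 18 ≤ 20, value 4 + 18 = 22.
Best is crate H, crate C, and crate G with total value 24.

24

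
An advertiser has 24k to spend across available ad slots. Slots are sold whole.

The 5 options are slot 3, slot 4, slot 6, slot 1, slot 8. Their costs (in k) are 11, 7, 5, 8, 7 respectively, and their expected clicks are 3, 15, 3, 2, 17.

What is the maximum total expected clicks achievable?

Take slot 4, slot 6, and slot 8: cost 7 + 5 + 7 = 19 ≤ 24, expected clicks 15 + 3 + 17 = 35.
No other feasible combination does better.

35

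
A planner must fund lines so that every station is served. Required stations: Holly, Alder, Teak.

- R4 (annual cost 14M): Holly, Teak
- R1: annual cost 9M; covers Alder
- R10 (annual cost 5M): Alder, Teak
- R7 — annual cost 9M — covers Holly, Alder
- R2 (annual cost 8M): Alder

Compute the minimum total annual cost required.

This is an integer covering problem.
Choose R10 and R7: together they cover Holly, Alder, Teak — every station.
Total annual cost: 5 + 9 = 14.
No cover costs less than 14.

14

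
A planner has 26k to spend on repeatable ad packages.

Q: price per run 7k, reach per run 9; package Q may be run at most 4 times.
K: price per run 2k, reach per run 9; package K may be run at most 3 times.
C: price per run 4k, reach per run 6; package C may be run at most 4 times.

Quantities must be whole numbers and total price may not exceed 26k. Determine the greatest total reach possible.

54

1×Q, 3×K, and 3×C: price 25 ≤ 26, reach 1·9 + 3·9 + 3·6 = 54.
3×K and 4×C: price 22 ≤ 26, reach 3·9 + 4·6 = 51.
Best is 54.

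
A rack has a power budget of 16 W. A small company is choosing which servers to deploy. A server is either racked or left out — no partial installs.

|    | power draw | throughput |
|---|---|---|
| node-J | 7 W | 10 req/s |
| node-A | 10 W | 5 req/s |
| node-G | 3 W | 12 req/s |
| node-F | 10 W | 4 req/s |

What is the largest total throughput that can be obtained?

Take node-J and node-G: power draw 7 + 3 = 10 ≤ 16, throughput 10 + 12 = 22.
No other feasible combination does better.

22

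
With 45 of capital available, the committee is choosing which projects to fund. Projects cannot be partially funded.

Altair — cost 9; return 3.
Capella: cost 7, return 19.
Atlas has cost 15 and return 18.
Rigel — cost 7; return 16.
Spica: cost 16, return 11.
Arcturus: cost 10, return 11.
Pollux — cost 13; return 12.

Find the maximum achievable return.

Allowing fractional choices, the relaxed optimum would be about 69.5, but projects are indivisible.
Capella + Atlas + Rigel + Pollux: cost 7 + 15 + 7 + 13 = 42 ≤ 45, return 19 + 18 + 16 + 12 = 65.
Capella + Atlas + Rigel + Arcturus: cost 7 + 15 + 7 + 10 = 39 ≤ 45, return 19 + 18 + 16 + 11 = 64.
Capella + Atlas + Rigel + Spica: cost 7 + 15 + 7 + 16 = 45 ≤ 45, return 19 + 18 + 16 + 11 = 64.
Best is Capella, Atlas, Rigel, and Pollux with total return 65.

65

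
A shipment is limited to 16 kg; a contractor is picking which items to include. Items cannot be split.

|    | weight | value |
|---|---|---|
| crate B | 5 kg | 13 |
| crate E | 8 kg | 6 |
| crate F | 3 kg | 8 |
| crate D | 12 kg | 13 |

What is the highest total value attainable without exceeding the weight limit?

This is an integer program with binary decision variables.
crate F + crate D: weight 3 + 12 = 15 ≤ 16, value 8 + 13 = 21.
crate B + crate E + crate F: weight 5 + 8 + 3 = 16 ≤ 16, value 13 + 6 + 8 = 27.
crate B + crate F: weight 5 + 3 = 8 ≤ 16, value 13 + 8 = 21.
Best is crate B, crate E, and crate F with total value 27.

27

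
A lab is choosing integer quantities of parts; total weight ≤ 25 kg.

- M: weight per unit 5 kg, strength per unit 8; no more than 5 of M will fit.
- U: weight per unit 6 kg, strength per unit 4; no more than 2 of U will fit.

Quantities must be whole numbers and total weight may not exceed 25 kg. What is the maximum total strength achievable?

40

M has the best ratio (8/5); taking only M gives at most 5×8 = 40 (stopped by the weight limit).
Optimal: 5×M: weight 25 ≤ 25, strength 5·8 = 40.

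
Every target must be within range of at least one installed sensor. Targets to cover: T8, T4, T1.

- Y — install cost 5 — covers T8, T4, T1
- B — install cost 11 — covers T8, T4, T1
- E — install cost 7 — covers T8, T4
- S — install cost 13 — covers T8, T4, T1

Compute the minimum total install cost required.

5

Y alone covers T8, T4, T1 — every target.
Total install cost: 5.
No cover costs less than 5.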